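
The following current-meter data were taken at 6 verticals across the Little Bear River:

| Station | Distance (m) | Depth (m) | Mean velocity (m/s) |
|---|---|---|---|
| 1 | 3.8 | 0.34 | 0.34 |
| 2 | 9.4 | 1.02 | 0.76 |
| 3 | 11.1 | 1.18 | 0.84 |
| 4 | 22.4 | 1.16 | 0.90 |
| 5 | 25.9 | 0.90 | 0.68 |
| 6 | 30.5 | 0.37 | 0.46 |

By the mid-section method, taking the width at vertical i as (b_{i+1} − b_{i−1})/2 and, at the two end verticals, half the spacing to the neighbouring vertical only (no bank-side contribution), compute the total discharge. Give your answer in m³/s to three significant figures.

w_1 = (9.4 − 3.8)/2 = 2.8 m; q_1 = 0.34 × 0.34 × 2.8 = 0.3237 m³/s
w_2 = (11.1 − 3.8)/2 = 3.65 m; q_2 = 0.76 × 1.02 × 3.65 = 2.829 m³/s
w_3 = (22.4 − 9.4)/2 = 6.5 m; q_3 = 0.84 × 1.18 × 6.5 = 6.443 m³/s
w_4 = (25.9 − 11.1)/2 = 7.4 m; q_4 = 0.90 × 1.16 × 7.4 = 7.726 m³/s
w_5 = (30.5 − 22.4)/2 = 4.05 m; q_5 = 0.68 × 0.90 × 4.05 = 2.479 m³/s
w_6 = (30.5 − 25.9)/2 = 2.3 m; q_6 = 0.46 × 0.37 × 2.3 = 0.3915 m³/s
Q = Σ qᵢ = 20.19 m³/s

20.2 m³/s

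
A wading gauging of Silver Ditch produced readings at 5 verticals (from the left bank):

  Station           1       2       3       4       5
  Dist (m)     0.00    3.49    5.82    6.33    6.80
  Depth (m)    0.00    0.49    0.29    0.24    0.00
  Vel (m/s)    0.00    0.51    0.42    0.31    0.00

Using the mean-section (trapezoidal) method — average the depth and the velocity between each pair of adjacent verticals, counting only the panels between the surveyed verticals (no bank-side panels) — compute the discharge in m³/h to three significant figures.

Panel 1-2: Δb = 3.49 m, d̄ = (0.00+0.49)/2 = 0.245, v̄ = (0.00+0.51)/2 = 0.255 → q = 3.49×0.245×0.255 = 0.2180 m³/s
Panel 2-3: Δb = 2.33 m, d̄ = (0.49+0.29)/2 = 0.39, v̄ = (0.51+0.42)/2 = 0.465 → q = 2.33×0.39×0.465 = 0.4225 m³/s
Panel 3-4: Δb = 0.51 m, d̄ = (0.29+0.24)/2 = 0.265, v̄ = (0.42+0.31)/2 = 0.365 → q = 0.51×0.265×0.365 = 0.04933 m³/s
Panel 4-5: Δb = 0.47 m, d̄ = (0.24+0.00)/2 = 0.12, v̄ = (0.31+0.00)/2 = 0.155 → q = 0.47×0.12×0.155 = 0.008742 m³/s
Q = Σ q = 0.6987 m³/s
= 0.6987 × 3600 = 2515 m³/h

2520 m³/h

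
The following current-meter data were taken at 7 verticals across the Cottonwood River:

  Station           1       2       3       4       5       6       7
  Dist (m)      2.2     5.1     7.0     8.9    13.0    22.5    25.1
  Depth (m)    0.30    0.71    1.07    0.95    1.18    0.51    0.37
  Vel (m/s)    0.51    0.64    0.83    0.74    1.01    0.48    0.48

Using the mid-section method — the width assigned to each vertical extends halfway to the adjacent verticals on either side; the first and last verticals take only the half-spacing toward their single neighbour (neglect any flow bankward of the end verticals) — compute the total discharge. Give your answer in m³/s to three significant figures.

14.9 m³/s

w_1 = (5.1 − 2.2)/2 = 1.45 m; q_1 = 0.51 × 0.30 × 1.45 = 0.2219 m³/s
w_2 = (7.0 − 2.2)/2 = 2.4 m; q_2 = 0.64 × 0.71 × 2.4 = 1.091 m³/s
w_3 = (8.9 − 5.1)/2 = 1.9 m; q_3 = 0.83 × 1.07 × 1.9 = 1.687 m³/s
w_4 = (13.0 − 7.0)/2 = 3 m; q_4 = 0.74 × 0.95 × 3 = 2.109 m³/s
w_5 = (22.5 − 8.9)/2 = 6.8 m; q_5 = 1.01 × 1.18 × 6.8 = 8.104 m³/s
w_6 = (25.1 − 13.0)/2 = 6.05 m; q_6 = 0.48 × 0.51 × 6.05 = 1.481 m³/s
w_7 = (25.1 − 22.5)/2 = 1.3 m; q_7 = 0.48 × 0.37 × 1.3 = 0.2309 m³/s
Q = Σ qᵢ = 14.92 m³/s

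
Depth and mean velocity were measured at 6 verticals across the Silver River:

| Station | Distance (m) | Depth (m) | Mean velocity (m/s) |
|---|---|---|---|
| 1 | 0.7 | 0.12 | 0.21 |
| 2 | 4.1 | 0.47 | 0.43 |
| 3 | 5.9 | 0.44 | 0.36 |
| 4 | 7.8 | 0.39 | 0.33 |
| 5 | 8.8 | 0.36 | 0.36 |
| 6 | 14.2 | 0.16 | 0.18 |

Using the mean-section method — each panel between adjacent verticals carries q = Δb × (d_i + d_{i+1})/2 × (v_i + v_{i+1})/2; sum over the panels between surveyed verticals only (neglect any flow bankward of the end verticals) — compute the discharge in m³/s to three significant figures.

1.42 m³/s

Panel 1-2: Δb = 3.4 m, d̄ = (0.12+0.47)/2 = 0.295, v̄ = (0.21+0.43)/2 = 0.32 → q = 3.4×0.295×0.32 = 0.3210 m³/s
Panel 2-3: Δb = 1.8 m, d̄ = (0.47+0.44)/2 = 0.455, v̄ = (0.43+0.36)/2 = 0.395 → q = 1.8×0.455×0.395 = 0.3235 m³/s
Panel 3-4: Δb = 1.9 m, d̄ = (0.44+0.39)/2 = 0.415, v̄ = (0.36+0.33)/2 = 0.345 → q = 1.9×0.415×0.345 = 0.2720 m³/s
Panel 4-5: Δb = 1 m, d̄ = (0.39+0.36)/2 = 0.375, v̄ = (0.33+0.36)/2 = 0.345 → q = 1×0.375×0.345 = 0.1294 m³/s
Panel 5-6: Δb = 5.4 m, d̄ = (0.36+0.16)/2 = 0.26, v̄ = (0.36+0.18)/2 = 0.27 → q = 5.4×0.26×0.27 = 0.3791 m³/s
Q = Σ q = 1.425 m³/s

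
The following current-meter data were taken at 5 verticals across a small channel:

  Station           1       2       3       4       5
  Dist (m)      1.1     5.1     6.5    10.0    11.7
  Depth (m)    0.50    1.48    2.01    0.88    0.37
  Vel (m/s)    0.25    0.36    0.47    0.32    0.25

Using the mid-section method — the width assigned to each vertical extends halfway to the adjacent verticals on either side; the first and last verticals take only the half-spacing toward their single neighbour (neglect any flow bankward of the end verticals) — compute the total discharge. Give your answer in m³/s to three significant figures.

4.81 m³/s

w_1 = (5.1 − 1.1)/2 = 2 m; q_1 = 0.25 × 0.50 × 2 = 0.2500 m³/s
w_2 = (6.5 − 1.1)/2 = 2.7 m; q_2 = 0.36 × 1.48 × 2.7 = 1.439 m³/s
w_3 = (10.0 − 5.1)/2 = 2.45 m; q_3 = 0.47 × 2.01 × 2.45 = 2.315 m³/s
w_4 = (11.7 − 6.5)/2 = 2.6 m; q_4 = 0.32 × 0.88 × 2.6 = 0.7322 m³/s
w_5 = (11.7 − 10.0)/2 = 0.85 m; q_5 = 0.25 × 0.37 × 0.85 = 0.07863 m³/s
Q = Σ qᵢ = 4.814 m³/s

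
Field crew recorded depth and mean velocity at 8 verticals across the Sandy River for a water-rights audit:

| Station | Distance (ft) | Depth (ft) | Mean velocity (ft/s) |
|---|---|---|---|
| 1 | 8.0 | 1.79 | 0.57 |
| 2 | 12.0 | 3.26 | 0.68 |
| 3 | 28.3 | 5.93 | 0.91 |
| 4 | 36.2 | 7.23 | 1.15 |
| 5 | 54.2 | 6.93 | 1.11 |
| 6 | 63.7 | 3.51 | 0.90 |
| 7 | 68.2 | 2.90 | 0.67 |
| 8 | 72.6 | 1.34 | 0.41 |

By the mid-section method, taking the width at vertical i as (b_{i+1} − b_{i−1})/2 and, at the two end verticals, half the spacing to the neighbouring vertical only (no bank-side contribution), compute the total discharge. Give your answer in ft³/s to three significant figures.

w_1 = (12.0 − 8.0)/2 = 2 ft; q_1 = 0.57 × 1.79 × 2 = 2.041 ft³/s
w_2 = (28.3 − 8.0)/2 = 10.15 ft; q_2 = 0.68 × 3.26 × 10.15 = 22.50 ft³/s
w_3 = (36.2 − 12.0)/2 = 12.1 ft; q_3 = 0.91 × 5.93 × 12.1 = 65.30 ft³/s
w_4 = (54.2 − 28.3)/2 = 12.95 ft; q_4 = 1.15 × 7.23 × 12.95 = 107.7 ft³/s
w_5 = (63.7 − 36.2)/2 = 13.75 ft; q_5 = 1.11 × 6.93 × 13.75 = 105.8 ft³/s
w_6 = (68.2 − 54.2)/2 = 7 ft; q_6 = 0.90 × 3.51 × 7 = 22.11 ft³/s
w_7 = (72.6 − 63.7)/2 = 4.45 ft; q_7 = 0.67 × 2.90 × 4.45 = 8.646 ft³/s
w_8 = (72.6 − 68.2)/2 = 2.2 ft; q_8 = 0.41 × 1.34 × 2.2 = 1.209 ft³/s
Q = Σ qᵢ = 335.2 ft³/s

335 ft³/s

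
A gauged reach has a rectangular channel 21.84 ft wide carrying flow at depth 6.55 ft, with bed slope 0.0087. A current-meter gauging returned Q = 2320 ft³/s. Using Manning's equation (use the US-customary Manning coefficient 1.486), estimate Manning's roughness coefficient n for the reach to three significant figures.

0.0219

A = b·y = 21.84 × 6.55 = 143.1 ft²
P = b + 2y = 21.84 + 2×6.55 = 34.94 ft
R = A/P = 143.1/34.94 = 4.094 ft
n = (1.486/Q)·A·R^(2/3)·S^(1/2) = (1.486/2320) × 143.1 × 2.559 × 0.09327 = 0.02187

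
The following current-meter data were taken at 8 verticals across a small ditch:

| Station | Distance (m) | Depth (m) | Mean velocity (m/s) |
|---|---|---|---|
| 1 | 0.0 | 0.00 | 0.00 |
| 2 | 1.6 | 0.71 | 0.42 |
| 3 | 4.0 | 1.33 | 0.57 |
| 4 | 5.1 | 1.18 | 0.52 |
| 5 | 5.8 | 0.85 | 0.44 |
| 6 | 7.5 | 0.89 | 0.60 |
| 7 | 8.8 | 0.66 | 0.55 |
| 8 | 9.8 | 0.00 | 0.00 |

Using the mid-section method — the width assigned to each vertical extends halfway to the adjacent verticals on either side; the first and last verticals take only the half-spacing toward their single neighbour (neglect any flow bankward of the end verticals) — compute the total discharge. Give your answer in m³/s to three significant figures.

4.14 m³/s

w_2 = (4.0 − 0.0)/2 = 2 m; q_2 = 0.42 × 0.71 × 2 = 0.5964 m³/s
w_3 = (5.1 − 1.6)/2 = 1.75 m; q_3 = 0.57 × 1.33 × 1.75 = 1.327 m³/s
w_4 = (5.8 − 4.0)/2 = 0.9 m; q_4 = 0.52 × 1.18 × 0.9 = 0.5522 m³/s
w_5 = (7.5 − 5.1)/2 = 1.2 m; q_5 = 0.44 × 0.85 × 1.2 = 0.4488 m³/s
w_6 = (8.8 − 5.8)/2 = 1.5 m; q_6 = 0.60 × 0.89 × 1.5 = 0.8010 m³/s
w_7 = (9.8 − 7.5)/2 = 1.15 m; q_7 = 0.55 × 0.66 × 1.15 = 0.4175 m³/s
Stations 1, 8 contribute zero (depth or velocity is 0).
Q = Σ qᵢ = 4.143 m³/s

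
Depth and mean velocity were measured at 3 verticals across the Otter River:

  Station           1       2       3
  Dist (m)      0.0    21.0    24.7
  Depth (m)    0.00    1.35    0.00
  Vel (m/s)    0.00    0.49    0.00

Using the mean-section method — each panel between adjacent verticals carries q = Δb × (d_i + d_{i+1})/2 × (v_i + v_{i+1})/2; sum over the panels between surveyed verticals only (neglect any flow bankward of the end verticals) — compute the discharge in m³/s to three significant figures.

4.08 m³/s

Panel 1-2: Δb = 21 m, d̄ = (0.00+1.35)/2 = 0.675, v̄ = (0.00+0.49)/2 = 0.245 → q = 21×0.675×0.245 = 3.473 m³/s
Panel 2-3: Δb = 3.7 m, d̄ = (1.35+0.00)/2 = 0.675, v̄ = (0.49+0.00)/2 = 0.245 → q = 3.7×0.675×0.245 = 0.6119 m³/s
Q = Σ q = 4.085 m³/s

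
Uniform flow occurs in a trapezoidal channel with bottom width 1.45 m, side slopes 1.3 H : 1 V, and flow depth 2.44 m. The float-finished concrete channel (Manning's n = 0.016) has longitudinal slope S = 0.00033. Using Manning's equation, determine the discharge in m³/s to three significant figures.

14.4 m³/s

A = (b + z·y)·y = (1.45 + 1.3×2.44)×2.44 = 11.28 m²
P = b + 2y√(1+z²) = 1.45 + 2×2.44×√(1+1.3²) = 9.454 m
R = A/P = 11.28/9.454 = 1.193 m
Q = (1/n)·A·R^(2/3)·S^(1/2) = (1/0.016) × 11.28 × 1.193^(2/3) × 0.00033^(1/2) = 14.40 m³/s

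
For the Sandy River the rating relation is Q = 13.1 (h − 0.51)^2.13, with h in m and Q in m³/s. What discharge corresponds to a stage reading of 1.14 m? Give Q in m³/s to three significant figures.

4.90 m³/s

Q = 13.1 × (1.14 − 0.51)^2.13 = 13.1 × 0.63^2.13 = 4.896 m³/s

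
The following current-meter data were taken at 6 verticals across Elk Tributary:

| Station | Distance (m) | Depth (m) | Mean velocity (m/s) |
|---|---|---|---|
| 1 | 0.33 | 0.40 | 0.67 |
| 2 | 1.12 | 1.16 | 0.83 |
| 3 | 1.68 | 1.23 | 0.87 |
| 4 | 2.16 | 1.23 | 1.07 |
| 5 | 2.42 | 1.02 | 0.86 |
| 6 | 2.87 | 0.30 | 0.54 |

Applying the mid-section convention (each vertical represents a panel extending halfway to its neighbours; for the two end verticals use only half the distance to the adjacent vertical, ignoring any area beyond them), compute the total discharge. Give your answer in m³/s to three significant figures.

2.15 m³/s

w_1 = (1.12 − 0.33)/2 = 0.395 m; q_1 = 0.67 × 0.40 × 0.395 = 0.1059 m³/s
w_2 = (1.68 − 0.33)/2 = 0.675 m; q_2 = 0.83 × 1.16 × 0.675 = 0.6499 m³/s
w_3 = (2.16 − 1.12)/2 = 0.52 m; q_3 = 0.87 × 1.23 × 0.52 = 0.5565 m³/s
w_4 = (2.42 − 1.68)/2 = 0.37 m; q_4 = 1.07 × 1.23 × 0.37 = 0.4870 m³/s
w_5 = (2.87 − 2.16)/2 = 0.355 m; q_5 = 0.86 × 1.02 × 0.355 = 0.3114 m³/s
w_6 = (2.87 − 2.42)/2 = 0.225 m; q_6 = 0.54 × 0.30 × 0.225 = 0.03645 m³/s
Q = Σ qᵢ = 2.147 m³/s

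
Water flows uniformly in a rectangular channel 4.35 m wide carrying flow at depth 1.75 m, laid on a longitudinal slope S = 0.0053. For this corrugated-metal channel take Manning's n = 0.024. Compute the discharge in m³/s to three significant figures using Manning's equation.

A = b·y = 4.35 × 1.75 = 7.613 m²
P = b + 2y = 4.35 + 2×1.75 = 7.850 m
R = A/P = 7.613/7.850 = 0.9697 m
Q = (1/n)·A·R^(2/3)·S^(1/2) = (1/0.024) × 7.613 × 0.9697^(2/3) × 0.0053^(1/2) = 22.62 m³/s

22.6 m³/s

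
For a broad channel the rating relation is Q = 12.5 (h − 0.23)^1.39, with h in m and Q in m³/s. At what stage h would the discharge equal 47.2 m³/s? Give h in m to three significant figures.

h − h₀ = (Q/C)^(1/b) = (47.2/12.5)^(1/1.39) = 2.601 m
h = 0.23 + 2.601 = 2.831 m

2.83 m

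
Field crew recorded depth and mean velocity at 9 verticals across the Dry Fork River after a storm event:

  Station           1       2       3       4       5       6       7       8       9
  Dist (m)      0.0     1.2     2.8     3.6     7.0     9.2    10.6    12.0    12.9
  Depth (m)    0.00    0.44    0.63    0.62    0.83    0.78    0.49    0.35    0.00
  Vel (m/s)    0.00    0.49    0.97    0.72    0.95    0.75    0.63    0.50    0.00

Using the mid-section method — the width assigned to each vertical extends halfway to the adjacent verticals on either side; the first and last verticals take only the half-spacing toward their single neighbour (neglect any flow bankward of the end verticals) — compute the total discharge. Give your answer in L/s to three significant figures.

w_2 = (2.8 − 0.0)/2 = 1.4 m; q_2 = 0.49 × 0.44 × 1.4 = 0.3018 m³/s
w_3 = (3.6 − 1.2)/2 = 1.2 m; q_3 = 0.97 × 0.63 × 1.2 = 0.7333 m³/s
w_4 = (7.0 − 2.8)/2 = 2.1 m; q_4 = 0.72 × 0.62 × 2.1 = 0.9374 m³/s
w_5 = (9.2 − 3.6)/2 = 2.8 m; q_5 = 0.95 × 0.83 × 2.8 = 2.208 m³/s
w_6 = (10.6 − 7.0)/2 = 1.8 m; q_6 = 0.75 × 0.78 × 1.8 = 1.053 m³/s
w_7 = (12.0 − 9.2)/2 = 1.4 m; q_7 = 0.63 × 0.49 × 1.4 = 0.4322 m³/s
w_8 = (12.9 − 10.6)/2 = 1.15 m; q_8 = 0.50 × 0.35 × 1.15 = 0.2013 m³/s
Stations 1, 9 contribute zero (depth or velocity is 0).
Q = Σ qᵢ = 5.867 m³/s
= 5.867 × 1000 = 5867 L/s

5870 L/s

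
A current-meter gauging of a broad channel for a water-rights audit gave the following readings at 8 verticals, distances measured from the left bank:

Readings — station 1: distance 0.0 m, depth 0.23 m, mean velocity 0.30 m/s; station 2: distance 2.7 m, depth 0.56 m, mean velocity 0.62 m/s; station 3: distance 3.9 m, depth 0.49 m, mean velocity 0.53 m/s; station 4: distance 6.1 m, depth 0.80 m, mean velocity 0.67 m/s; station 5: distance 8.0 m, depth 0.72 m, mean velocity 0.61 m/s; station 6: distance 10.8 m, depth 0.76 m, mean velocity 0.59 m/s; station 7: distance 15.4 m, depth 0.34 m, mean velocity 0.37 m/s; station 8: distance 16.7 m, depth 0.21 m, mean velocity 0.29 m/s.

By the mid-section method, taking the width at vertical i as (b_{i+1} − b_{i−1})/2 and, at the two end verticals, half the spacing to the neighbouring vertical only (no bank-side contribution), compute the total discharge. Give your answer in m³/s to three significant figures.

w_1 = (2.7 − 0.0)/2 = 1.35 m; q_1 = 0.30 × 0.23 × 1.35 = 0.09315 m³/s
w_2 = (3.9 − 0.0)/2 = 1.95 m; q_2 = 0.62 × 0.56 × 1.95 = 0.6770 m³/s
w_3 = (6.1 − 2.7)/2 = 1.7 m; q_3 = 0.53 × 0.49 × 1.7 = 0.4415 m³/s
w_4 = (8.0 − 3.9)/2 = 2.05 m; q_4 = 0.67 × 0.80 × 2.05 = 1.099 m³/s
w_5 = (10.8 − 6.1)/2 = 2.35 m; q_5 = 0.61 × 0.72 × 2.35 = 1.032 m³/s
w_6 = (15.4 − 8.0)/2 = 3.7 m; q_6 = 0.59 × 0.76 × 3.7 = 1.659 m³/s
w_7 = (16.7 − 10.8)/2 = 2.95 m; q_7 = 0.37 × 0.34 × 2.95 = 0.3711 m³/s
w_8 = (16.7 − 15.4)/2 = 0.65 m; q_8 = 0.29 × 0.21 × 0.65 = 0.03959 m³/s
Q = Σ qᵢ = 5.412 m³/s

5.41 m³/s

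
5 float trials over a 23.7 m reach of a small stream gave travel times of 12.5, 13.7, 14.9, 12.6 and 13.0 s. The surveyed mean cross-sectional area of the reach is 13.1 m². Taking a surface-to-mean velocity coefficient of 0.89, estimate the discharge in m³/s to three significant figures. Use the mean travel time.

t̄ = (12.5 + 13.7 + 14.9 + 12.6 + 13.0) / 5 = 13.34 s
v_surface = L / t̄ = 23.7 / 13.34 = 1.777 m/s
v_mean = 0.89 × 1.777 = 1.581 m/s
Q = A × v_mean = 13.1 × 1.581 = 20.71 m³/s

20.7 m³/s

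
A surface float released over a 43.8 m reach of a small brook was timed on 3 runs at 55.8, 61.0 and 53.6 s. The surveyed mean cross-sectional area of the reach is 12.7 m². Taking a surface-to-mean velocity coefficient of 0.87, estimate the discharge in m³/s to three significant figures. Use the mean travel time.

t̄ = (55.8 + 61.0 + 53.6) / 3 = 56.8 s
v_surface = L / t̄ = 43.8 / 56.8 = 0.7711 m/s
v_mean = 0.87 × 0.7711 = 0.6709 m/s
Q = A × v_mean = 12.7 × 0.6709 = 8.520 m³/s

8.52 m³/s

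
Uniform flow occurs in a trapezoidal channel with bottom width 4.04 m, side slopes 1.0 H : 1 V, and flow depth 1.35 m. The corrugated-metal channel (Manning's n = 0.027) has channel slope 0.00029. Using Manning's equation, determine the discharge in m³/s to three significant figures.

A = (b + z·y)·y = (4.04 + 1.0×1.35)×1.35 = 7.277 m²
P = b + 2y√(1+z²) = 4.04 + 2×1.35×√(1+1.0²) = 7.858 m
R = A/P = 7.277/7.858 = 0.9260 m
Q = (1/n)·A·R^(2/3)·S^(1/2) = (1/0.027) × 7.277 × 0.9260^(2/3) × 0.00029^(1/2) = 4.360 m³/s

4.36 m³/s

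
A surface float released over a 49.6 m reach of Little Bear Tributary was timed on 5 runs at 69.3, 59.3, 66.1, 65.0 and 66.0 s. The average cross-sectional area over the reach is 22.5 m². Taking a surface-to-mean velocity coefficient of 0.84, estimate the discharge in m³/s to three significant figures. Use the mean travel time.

t̄ = (69.3 + 59.3 + 66.1 + 65.0 + 66.0) / 5 = 65.14 s
v_surface = L / t̄ = 49.6 / 65.14 = 0.7614 m/s
v_mean = 0.84 × 0.7614 = 0.6396 m/s
Q = A × v_mean = 22.5 × 0.6396 = 14.39 m³/s

14.4 m³/s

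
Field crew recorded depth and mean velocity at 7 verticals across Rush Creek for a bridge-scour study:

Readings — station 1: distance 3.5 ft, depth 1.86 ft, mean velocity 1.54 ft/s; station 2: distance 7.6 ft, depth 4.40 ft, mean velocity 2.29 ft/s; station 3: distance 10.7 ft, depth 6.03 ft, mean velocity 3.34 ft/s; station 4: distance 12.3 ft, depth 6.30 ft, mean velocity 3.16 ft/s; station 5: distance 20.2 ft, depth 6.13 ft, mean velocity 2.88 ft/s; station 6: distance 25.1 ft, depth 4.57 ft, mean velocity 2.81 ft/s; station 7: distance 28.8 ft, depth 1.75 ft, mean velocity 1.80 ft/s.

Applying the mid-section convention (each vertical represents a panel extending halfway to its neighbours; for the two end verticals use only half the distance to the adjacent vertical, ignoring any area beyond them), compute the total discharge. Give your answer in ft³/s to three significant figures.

w_1 = (7.6 − 3.5)/2 = 2.05 ft; q_1 = 1.54 × 1.86 × 2.05 = 5.872 ft³/s
w_2 = (10.7 − 3.5)/2 = 3.6 ft; q_2 = 2.29 × 4.40 × 3.6 = 36.27 ft³/s
w_3 = (12.3 − 7.6)/2 = 2.35 ft; q_3 = 3.34 × 6.03 × 2.35 = 47.33 ft³/s
w_4 = (20.2 − 10.7)/2 = 4.75 ft; q_4 = 3.16 × 6.30 × 4.75 = 94.56 ft³/s
w_5 = (25.1 − 12.3)/2 = 6.4 ft; q_5 = 2.88 × 6.13 × 6.4 = 113.0 ft³/s
w_6 = (28.8 − 20.2)/2 = 4.3 ft; q_6 = 2.81 × 4.57 × 4.3 = 55.22 ft³/s
w_7 = (28.8 − 25.1)/2 = 1.85 ft; q_7 = 1.80 × 1.75 × 1.85 = 5.828 ft³/s
Q = Σ qᵢ = 358.1 ft³/s

358 ft³/s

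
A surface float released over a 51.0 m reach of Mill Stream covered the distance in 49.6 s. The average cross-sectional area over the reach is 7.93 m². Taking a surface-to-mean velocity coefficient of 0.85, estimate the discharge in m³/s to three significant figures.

6.93 m³/s

v_surface = L / t̄ = 51.0 / 49.6 = 1.028 m/s
v_mean = 0.85 × 1.028 = 0.8740 m/s
Q = A × v_mean = 7.93 × 0.8740 = 6.931 m³/s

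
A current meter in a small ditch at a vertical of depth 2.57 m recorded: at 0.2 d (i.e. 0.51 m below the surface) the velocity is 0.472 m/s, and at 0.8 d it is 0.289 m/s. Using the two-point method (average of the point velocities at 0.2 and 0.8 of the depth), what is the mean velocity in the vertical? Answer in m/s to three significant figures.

0.381 m/s

v̄ = (0.472 + 0.289) / 2 = 0.3805 m/s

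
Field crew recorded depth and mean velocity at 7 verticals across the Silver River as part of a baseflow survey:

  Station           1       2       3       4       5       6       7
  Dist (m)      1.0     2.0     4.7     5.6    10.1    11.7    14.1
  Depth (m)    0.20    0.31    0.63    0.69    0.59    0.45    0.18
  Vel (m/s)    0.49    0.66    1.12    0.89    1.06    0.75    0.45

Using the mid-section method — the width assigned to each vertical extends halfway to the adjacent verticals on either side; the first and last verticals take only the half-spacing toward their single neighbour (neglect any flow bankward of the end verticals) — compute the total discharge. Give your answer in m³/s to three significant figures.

6.04 m³/s

w_1 = (2.0 − 1.0)/2 = 0.5 m; q_1 = 0.49 × 0.20 × 0.5 = 0.04900 m³/s
w_2 = (4.7 − 1.0)/2 = 1.85 m; q_2 = 0.66 × 0.31 × 1.85 = 0.3785 m³/s
w_3 = (5.6 − 2.0)/2 = 1.8 m; q_3 = 1.12 × 0.63 × 1.8 = 1.270 m³/s
w_4 = (10.1 − 4.7)/2 = 2.7 m; q_4 = 0.89 × 0.69 × 2.7 = 1.658 m³/s
w_5 = (11.7 − 5.6)/2 = 3.05 m; q_5 = 1.06 × 0.59 × 3.05 = 1.907 m³/s
w_6 = (14.1 − 10.1)/2 = 2 m; q_6 = 0.75 × 0.45 × 2 = 0.6750 m³/s
w_7 = (14.1 − 11.7)/2 = 1.2 m; q_7 = 0.45 × 0.18 × 1.2 = 0.09720 m³/s
Q = Σ qᵢ = 6.035 m³/s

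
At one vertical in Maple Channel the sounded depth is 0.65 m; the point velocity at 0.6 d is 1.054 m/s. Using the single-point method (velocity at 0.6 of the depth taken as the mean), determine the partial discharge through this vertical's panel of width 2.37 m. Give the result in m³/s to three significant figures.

v̄ = v₀.₆ = 1.054 m/s
q = v̄ × d × w = 1.054 × 0.65 × 2.37 = 1.624 m³/s

1.62 m³/s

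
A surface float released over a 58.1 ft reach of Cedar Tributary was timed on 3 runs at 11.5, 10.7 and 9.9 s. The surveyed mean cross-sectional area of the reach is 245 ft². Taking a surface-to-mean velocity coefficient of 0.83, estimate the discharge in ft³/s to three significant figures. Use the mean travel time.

1100 ft³/s

t̄ = (11.5 + 10.7 + 9.9) / 3 = 10.7 s
v_surface = L / t̄ = 58.1 / 10.7 = 5.430 ft/s
v_mean = 0.83 × 5.430 = 4.507 ft/s
Q = A × v_mean = 245 × 4.507 = 1104 ft³/s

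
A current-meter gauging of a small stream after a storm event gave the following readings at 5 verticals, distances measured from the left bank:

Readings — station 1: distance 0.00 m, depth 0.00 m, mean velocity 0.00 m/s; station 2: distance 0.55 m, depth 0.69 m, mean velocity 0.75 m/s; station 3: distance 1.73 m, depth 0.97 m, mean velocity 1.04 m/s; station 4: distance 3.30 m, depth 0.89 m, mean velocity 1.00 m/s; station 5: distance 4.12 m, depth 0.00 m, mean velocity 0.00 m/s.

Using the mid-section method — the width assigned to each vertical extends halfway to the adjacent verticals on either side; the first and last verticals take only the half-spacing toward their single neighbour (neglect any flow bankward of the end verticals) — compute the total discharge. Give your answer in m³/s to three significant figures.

w_2 = (1.73 − 0.00)/2 = 0.865 m; q_2 = 0.75 × 0.69 × 0.865 = 0.4476 m³/s
w_3 = (3.30 − 0.55)/2 = 1.375 m; q_3 = 1.04 × 0.97 × 1.375 = 1.387 m³/s
w_4 = (4.12 − 1.73)/2 = 1.195 m; q_4 = 1.00 × 0.89 × 1.195 = 1.064 m³/s
Stations 1, 5 contribute zero (depth or velocity is 0).
Q = Σ qᵢ = 2.898 m³/s

2.90 m³/s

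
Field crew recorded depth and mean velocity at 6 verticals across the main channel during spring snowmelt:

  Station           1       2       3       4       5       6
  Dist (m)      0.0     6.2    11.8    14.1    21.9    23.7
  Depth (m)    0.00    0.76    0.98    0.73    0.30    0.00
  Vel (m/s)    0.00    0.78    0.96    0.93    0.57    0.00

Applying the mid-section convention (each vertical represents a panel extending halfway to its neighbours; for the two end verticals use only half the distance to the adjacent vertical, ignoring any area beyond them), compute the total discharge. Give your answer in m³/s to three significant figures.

11.5 m³/s

w_2 = (11.8 − 0.0)/2 = 5.9 m; q_2 = 0.78 × 0.76 × 5.9 = 3.498 m³/s
w_3 = (14.1 − 6.2)/2 = 3.95 m; q_3 = 0.96 × 0.98 × 3.95 = 3.716 m³/s
w_4 = (21.9 − 11.8)/2 = 5.05 m; q_4 = 0.93 × 0.73 × 5.05 = 3.428 m³/s
w_5 = (23.7 − 14.1)/2 = 4.8 m; q_5 = 0.57 × 0.30 × 4.8 = 0.8208 m³/s
Stations 1, 6 contribute zero (depth or velocity is 0).
Q = Σ qᵢ = 11.46 m³/s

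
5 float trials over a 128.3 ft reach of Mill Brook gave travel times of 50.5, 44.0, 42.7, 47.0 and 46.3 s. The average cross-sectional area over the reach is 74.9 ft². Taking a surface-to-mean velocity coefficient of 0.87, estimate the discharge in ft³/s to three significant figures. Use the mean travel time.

t̄ = (50.5 + 44.0 + 42.7 + 47.0 + 46.3) / 5 = 46.1 s
v_surface = L / t̄ = 128.3 / 46.1 = 2.783 ft/s
v_mean = 0.87 × 2.783 = 2.421 ft/s
Q = A × v_mean = 74.9 × 2.421 = 181.4 ft³/s

181 ft³/s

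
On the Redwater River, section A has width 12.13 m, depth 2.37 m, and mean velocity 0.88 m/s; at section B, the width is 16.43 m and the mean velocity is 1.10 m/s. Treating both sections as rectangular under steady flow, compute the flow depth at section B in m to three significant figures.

1.40 m

Q = A₁V₁ = (12.13×2.37) × 0.88 = 25.30 m³/s
d₂ = Q/(b₂ V₂) = 25.30/(16.43×1.10) = 1.400 m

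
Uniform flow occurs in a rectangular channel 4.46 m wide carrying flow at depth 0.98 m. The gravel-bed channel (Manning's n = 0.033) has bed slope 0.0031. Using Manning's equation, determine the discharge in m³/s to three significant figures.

5.71 m³/s

A = b·y = 4.46 × 0.98 = 4.371 m²
P = b + 2y = 4.46 + 2×0.98 = 6.420 m
R = A/P = 4.371/6.420 = 0.6808 m
Q = (1/n)·A·R^(2/3)·S^(1/2) = (1/0.033) × 4.371 × 0.6808^(2/3) × 0.0031^(1/2) = 5.707 m³/s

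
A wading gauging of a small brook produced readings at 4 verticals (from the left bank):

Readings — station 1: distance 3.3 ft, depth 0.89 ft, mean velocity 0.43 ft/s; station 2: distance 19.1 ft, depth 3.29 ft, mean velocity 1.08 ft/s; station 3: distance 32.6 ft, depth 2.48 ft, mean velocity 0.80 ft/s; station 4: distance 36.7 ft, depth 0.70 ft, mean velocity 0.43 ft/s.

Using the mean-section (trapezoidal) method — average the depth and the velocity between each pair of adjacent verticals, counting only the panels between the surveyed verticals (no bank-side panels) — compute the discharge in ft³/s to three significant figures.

Panel 1-2: Δb = 15.8 ft, d̄ = (0.89+3.29)/2 = 2.09, v̄ = (0.43+1.08)/2 = 0.755 → q = 15.8×2.09×0.755 = 24.93 ft³/s
Panel 2-3: Δb = 13.5 ft, d̄ = (3.29+2.48)/2 = 2.885, v̄ = (1.08+0.80)/2 = 0.94 → q = 13.5×2.885×0.94 = 36.61 ft³/s
Panel 3-4: Δb = 4.1 ft, d̄ = (2.48+0.70)/2 = 1.59, v̄ = (0.80+0.43)/2 = 0.615 → q = 4.1×1.59×0.615 = 4.009 ft³/s
Q = Σ q = 65.55 ft³/s

65.6 ft³/s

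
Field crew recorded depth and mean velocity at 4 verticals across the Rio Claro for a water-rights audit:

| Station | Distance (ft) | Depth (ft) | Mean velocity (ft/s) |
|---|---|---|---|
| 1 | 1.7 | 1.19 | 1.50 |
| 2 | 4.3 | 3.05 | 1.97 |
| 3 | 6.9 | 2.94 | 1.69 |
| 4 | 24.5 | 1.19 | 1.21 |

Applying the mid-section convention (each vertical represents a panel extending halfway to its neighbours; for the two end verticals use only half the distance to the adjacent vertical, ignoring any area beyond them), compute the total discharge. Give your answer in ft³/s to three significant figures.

80.8 ft³/s

w_1 = (4.3 − 1.7)/2 = 1.3 ft; q_1 = 1.50 × 1.19 × 1.3 = 2.321 ft³/s
w_2 = (6.9 − 1.7)/2 = 2.6 ft; q_2 = 1.97 × 3.05 × 2.6 = 15.62 ft³/s
w_3 = (24.5 − 4.3)/2 = 10.1 ft; q_3 = 1.69 × 2.94 × 10.1 = 50.18 ft³/s
w_4 = (24.5 − 6.9)/2 = 8.8 ft; q_4 = 1.21 × 1.19 × 8.8 = 12.67 ft³/s
Q = Σ qᵢ = 80.80 ft³/s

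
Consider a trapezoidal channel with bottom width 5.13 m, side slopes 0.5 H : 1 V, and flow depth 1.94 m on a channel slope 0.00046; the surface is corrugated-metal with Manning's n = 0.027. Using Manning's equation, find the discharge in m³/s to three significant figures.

10.9 m³/s

A = (b + z·y)·y = (5.13 + 0.5×1.94)×1.94 = 11.83 m²
P = b + 2y√(1+z²) = 5.13 + 2×1.94×√(1+0.5²) = 9.468 m
R = A/P = 11.83/9.468 = 1.250 m
Q = (1/n)·A·R^(2/3)·S^(1/2) = (1/0.027) × 11.83 × 1.250^(2/3) × 0.00046^(1/2) = 10.91 m³/s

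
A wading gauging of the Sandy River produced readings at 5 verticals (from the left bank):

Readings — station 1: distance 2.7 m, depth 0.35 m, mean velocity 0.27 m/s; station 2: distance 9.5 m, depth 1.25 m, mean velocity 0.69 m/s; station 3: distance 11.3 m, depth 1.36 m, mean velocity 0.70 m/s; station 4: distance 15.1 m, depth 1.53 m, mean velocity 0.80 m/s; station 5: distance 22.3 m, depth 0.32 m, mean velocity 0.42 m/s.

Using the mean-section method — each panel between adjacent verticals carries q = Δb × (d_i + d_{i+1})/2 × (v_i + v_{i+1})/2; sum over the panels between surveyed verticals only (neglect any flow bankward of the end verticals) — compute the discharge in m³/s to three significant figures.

12.4 m³/s

Panel 1-2: Δb = 6.8 m, d̄ = (0.35+1.25)/2 = 0.8, v̄ = (0.27+0.69)/2 = 0.48 → q = 6.8×0.8×0.48 = 2.611 m³/s
Panel 2-3: Δb = 1.8 m, d̄ = (1.25+1.36)/2 = 1.305, v̄ = (0.69+0.70)/2 = 0.695 → q = 1.8×1.305×0.695 = 1.633 m³/s
Panel 3-4: Δb = 3.8 m, d̄ = (1.36+1.53)/2 = 1.445, v̄ = (0.70+0.80)/2 = 0.75 → q = 3.8×1.445×0.75 = 4.118 m³/s
Panel 4-5: Δb = 7.2 m, d̄ = (1.53+0.32)/2 = 0.925, v̄ = (0.80+0.42)/2 = 0.61 → q = 7.2×0.925×0.61 = 4.063 m³/s
Q = Σ q = 12.42 m³/s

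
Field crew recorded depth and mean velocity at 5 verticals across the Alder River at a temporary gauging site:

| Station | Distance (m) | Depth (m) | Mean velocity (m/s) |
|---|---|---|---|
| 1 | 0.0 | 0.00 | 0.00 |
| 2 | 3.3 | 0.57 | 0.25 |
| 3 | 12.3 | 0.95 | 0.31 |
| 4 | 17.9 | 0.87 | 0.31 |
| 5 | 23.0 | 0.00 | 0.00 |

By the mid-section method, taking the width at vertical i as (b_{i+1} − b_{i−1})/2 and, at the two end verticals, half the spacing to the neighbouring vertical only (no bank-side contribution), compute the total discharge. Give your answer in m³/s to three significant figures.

4.47 m³/s

w_2 = (12.3 − 0.0)/2 = 6.15 m; q_2 = 0.25 × 0.57 × 6.15 = 0.8764 m³/s
w_3 = (17.9 − 3.3)/2 = 7.3 m; q_3 = 0.31 × 0.95 × 7.3 = 2.150 m³/s
w_4 = (23.0 − 12.3)/2 = 5.35 m; q_4 = 0.31 × 0.87 × 5.35 = 1.443 m³/s
Stations 1, 5 contribute zero (depth or velocity is 0).
Q = Σ qᵢ = 4.469 m³/s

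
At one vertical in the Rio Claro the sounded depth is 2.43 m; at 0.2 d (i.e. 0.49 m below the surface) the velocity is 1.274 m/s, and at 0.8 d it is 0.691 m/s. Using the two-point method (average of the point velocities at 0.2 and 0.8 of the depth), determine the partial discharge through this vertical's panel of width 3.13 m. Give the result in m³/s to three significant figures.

7.47 m³/s

v̄ = (1.274 + 0.691) / 2 = 0.9825 m/s
q = v̄ × d × w = 0.9825 × 2.43 × 3.13 = 7.473 m³/s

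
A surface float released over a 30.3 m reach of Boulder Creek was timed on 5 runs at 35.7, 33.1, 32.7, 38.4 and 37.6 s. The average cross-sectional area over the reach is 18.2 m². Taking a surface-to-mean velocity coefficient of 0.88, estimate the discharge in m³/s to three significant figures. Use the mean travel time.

13.7 m³/s

t̄ = (35.7 + 33.1 + 32.7 + 38.4 + 37.6) / 5 = 35.5 s
v_surface = L / t̄ = 30.3 / 35.5 = 0.8535 m/s
v_mean = 0.88 × 0.8535 = 0.7511 m/s
Q = A × v_mean = 18.2 × 0.7511 = 13.67 m³/s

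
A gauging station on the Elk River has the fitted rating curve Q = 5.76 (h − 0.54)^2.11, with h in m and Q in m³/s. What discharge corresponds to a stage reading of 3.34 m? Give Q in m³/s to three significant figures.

Q = 5.76 × (3.34 − 0.54)^2.11 = 5.76 × 2.8^2.11 = 50.57 m³/s

50.6 m³/s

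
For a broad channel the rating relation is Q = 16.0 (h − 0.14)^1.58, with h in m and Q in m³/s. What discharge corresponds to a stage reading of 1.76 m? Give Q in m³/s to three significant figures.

Q = 16.0 × (1.76 − 0.14)^1.58 = 16.0 × 1.62^1.58 = 34.29 m³/s

34.3 m³/s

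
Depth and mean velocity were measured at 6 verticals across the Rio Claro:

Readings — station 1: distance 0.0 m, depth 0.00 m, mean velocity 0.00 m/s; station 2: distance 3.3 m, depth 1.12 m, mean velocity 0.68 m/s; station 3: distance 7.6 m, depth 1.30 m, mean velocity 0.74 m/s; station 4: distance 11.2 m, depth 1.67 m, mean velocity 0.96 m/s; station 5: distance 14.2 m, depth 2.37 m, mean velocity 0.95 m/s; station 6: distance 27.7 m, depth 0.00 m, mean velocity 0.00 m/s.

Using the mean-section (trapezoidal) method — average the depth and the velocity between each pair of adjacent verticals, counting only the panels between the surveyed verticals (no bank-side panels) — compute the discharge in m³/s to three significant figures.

Panel 1-2: Δb = 3.3 m, d̄ = (0.00+1.12)/2 = 0.56, v̄ = (0.00+0.68)/2 = 0.34 → q = 3.3×0.56×0.34 = 0.6283 m³/s
Panel 2-3: Δb = 4.3 m, d̄ = (1.12+1.30)/2 = 1.21, v̄ = (0.68+0.74)/2 = 0.71 → q = 4.3×1.21×0.71 = 3.694 m³/s
Panel 3-4: Δb = 3.6 m, d̄ = (1.30+1.67)/2 = 1.485, v̄ = (0.74+0.96)/2 = 0.85 → q = 3.6×1.485×0.85 = 4.544 m³/s
Panel 4-5: Δb = 3 m, d̄ = (1.67+2.37)/2 = 2.02, v̄ = (0.96+0.95)/2 = 0.955 → q = 3×2.02×0.955 = 5.787 m³/s
Panel 5-6: Δb = 13.5 m, d̄ = (2.37+0.00)/2 = 1.185, v̄ = (0.95+0.00)/2 = 0.475 → q = 13.5×1.185×0.475 = 7.599 m³/s
Q = Σ q = 22.25 m³/s

22.3 m³/s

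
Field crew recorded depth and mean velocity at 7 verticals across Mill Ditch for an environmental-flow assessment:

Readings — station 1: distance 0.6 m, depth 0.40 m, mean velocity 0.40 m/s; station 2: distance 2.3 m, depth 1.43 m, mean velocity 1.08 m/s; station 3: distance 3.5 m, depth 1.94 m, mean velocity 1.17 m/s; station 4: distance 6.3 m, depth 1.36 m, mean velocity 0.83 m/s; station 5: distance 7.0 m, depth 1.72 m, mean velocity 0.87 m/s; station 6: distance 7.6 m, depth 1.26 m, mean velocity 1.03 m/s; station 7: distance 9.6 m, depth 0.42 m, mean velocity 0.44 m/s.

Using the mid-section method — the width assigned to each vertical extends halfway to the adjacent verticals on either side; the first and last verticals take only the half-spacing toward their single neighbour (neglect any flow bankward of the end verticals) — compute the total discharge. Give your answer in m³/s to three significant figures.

11.7 m³/s

w_1 = (2.3 − 0.6)/2 = 0.85 m; q_1 = 0.40 × 0.40 × 0.85 = 0.1360 m³/s
w_2 = (3.5 − 0.6)/2 = 1.45 m; q_2 = 1.08 × 1.43 × 1.45 = 2.239 m³/s
w_3 = (6.3 − 2.3)/2 = 2 m; q_3 = 1.17 × 1.94 × 2 = 4.540 m³/s
w_4 = (7.0 − 3.5)/2 = 1.75 m; q_4 = 0.83 × 1.36 × 1.75 = 1.975 m³/s
w_5 = (7.6 − 6.3)/2 = 0.65 m; q_5 = 0.87 × 1.72 × 0.65 = 0.9727 m³/s
w_6 = (9.6 − 7.0)/2 = 1.3 m; q_6 = 1.03 × 1.26 × 1.3 = 1.687 m³/s
w_7 = (9.6 − 7.6)/2 = 1 m; q_7 = 0.44 × 0.42 × 1 = 0.1848 m³/s
Q = Σ qᵢ = 11.73 m³/s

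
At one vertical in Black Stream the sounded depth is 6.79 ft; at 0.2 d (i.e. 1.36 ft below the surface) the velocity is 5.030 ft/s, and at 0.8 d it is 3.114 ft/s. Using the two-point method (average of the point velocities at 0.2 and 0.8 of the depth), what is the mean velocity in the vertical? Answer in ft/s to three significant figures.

v̄ = (5.030 + 3.114) / 2 = 4.072 ft/s

4.07 ft/s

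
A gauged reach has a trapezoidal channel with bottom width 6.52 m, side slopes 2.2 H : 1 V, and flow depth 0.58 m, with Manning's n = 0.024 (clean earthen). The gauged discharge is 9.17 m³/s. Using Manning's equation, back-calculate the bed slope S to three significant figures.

A = (b + z·y)·y = (6.52 + 2.2×0.58)×0.58 = 4.522 m²
P = b + 2y√(1+z²) = 6.52 + 2×0.58×√(1+2.2²) = 9.323 m
R = A/P = 4.522/9.323 = 0.4850 m
S = (Q·n / (1·A·R^(2/3)))² = (9.17×0.024 / (1×4.522×0.6173))² = 0.006217

0.00622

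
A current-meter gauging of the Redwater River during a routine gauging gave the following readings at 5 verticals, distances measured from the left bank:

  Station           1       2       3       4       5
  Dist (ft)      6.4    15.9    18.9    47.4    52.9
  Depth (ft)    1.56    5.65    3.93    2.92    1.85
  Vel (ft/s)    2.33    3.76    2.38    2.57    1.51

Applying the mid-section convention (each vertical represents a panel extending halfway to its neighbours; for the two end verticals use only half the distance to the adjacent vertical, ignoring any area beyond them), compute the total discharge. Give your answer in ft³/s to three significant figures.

w_1 = (15.9 − 6.4)/2 = 4.75 ft; q_1 = 2.33 × 1.56 × 4.75 = 17.27 ft³/s
w_2 = (18.9 − 6.4)/2 = 6.25 ft; q_2 = 3.76 × 5.65 × 6.25 = 132.8 ft³/s
w_3 = (47.4 − 15.9)/2 = 15.75 ft; q_3 = 2.38 × 3.93 × 15.75 = 147.3 ft³/s
w_4 = (52.9 − 18.9)/2 = 17 ft; q_4 = 2.57 × 2.92 × 17 = 127.6 ft³/s
w_5 = (52.9 − 47.4)/2 = 2.75 ft; q_5 = 1.51 × 1.85 × 2.75 = 7.682 ft³/s
Q = Σ qᵢ = 432.6 ft³/s

433 ft³/s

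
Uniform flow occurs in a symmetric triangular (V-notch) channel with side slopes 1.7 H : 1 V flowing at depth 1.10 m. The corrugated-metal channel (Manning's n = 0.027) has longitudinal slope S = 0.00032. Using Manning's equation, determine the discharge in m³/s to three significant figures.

A = z·y² = 1.7×1.10² = 2.057 m²
P = 2y√(1+z²) = 2×1.10×√(1+1.7²) = 4.339 m
R = A/P = 2.057/4.339 = 0.4741 m
Q = (1/n)·A·R^(2/3)·S^(1/2) = (1/0.027) × 2.057 × 0.4741^(2/3) × 0.00032^(1/2) = 0.8286 m³/s

0.829 m³/s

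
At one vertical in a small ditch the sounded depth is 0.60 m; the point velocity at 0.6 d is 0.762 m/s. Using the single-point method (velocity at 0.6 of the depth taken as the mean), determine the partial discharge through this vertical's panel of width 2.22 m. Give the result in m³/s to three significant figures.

v̄ = v₀.₆ = 0.762 m/s
q = v̄ × d × w = 0.7620 × 0.60 × 2.22 = 1.015 m³/s

1.01 m³/s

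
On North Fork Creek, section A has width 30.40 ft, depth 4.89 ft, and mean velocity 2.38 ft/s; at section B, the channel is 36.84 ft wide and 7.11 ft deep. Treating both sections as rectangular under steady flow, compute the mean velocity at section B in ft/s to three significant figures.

1.35 ft/s

Q = A₁V₁ = (30.40×4.89) × 2.38 = 353.8 ft³/s
A₂ = 36.84 × 7.11 = 261.9 ft²
V₂ = Q/A₂ = 353.8/261.9 = 1.351 ft/s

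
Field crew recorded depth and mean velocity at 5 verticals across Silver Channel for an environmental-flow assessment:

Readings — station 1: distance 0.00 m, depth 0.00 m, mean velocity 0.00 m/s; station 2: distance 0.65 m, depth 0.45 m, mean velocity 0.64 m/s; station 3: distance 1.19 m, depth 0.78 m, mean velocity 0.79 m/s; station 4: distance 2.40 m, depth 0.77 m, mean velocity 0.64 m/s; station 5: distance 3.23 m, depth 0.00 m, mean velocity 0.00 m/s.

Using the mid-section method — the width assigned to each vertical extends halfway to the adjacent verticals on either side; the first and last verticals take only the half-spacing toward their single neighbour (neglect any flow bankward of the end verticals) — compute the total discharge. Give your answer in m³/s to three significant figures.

1.21 m³/s

w_2 = (1.19 − 0.00)/2 = 0.595 m; q_2 = 0.64 × 0.45 × 0.595 = 0.1714 m³/s
w_3 = (2.40 − 0.65)/2 = 0.875 m; q_3 = 0.79 × 0.78 × 0.875 = 0.5392 m³/s
w_4 = (3.23 − 1.19)/2 = 1.02 m; q_4 = 0.64 × 0.77 × 1.02 = 0.5027 m³/s
Stations 1, 5 contribute zero (depth or velocity is 0).
Q = Σ qᵢ = 1.213 m³/s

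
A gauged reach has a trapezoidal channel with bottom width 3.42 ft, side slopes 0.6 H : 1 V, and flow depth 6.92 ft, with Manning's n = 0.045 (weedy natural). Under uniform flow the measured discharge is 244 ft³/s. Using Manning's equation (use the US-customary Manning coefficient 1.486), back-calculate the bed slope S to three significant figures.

A = (b + z·y)·y = (3.42 + 0.6×6.92)×6.92 = 52.40 ft²
P = b + 2y√(1+z²) = 3.42 + 2×6.92×√(1+0.6²) = 19.56 ft
R = A/P = 52.40/19.56 = 2.679 ft
S = (Q·n / (1.486·A·R^(2/3)))² = (244×0.045 / (1.486×52.40×1.929))² = 0.005345

0.00534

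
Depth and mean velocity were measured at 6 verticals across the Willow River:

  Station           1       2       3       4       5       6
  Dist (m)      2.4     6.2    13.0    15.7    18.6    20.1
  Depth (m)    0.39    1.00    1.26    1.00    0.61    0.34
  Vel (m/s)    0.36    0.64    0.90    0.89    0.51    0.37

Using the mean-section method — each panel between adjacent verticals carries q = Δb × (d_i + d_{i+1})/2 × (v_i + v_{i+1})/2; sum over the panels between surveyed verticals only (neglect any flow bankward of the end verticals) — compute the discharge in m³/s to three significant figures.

11.9 m³/s

Panel 1-2: Δb = 3.8 m, d̄ = (0.39+1.00)/2 = 0.695, v̄ = (0.36+0.64)/2 = 0.5 → q = 3.8×0.695×0.5 = 1.321 m³/s
Panel 2-3: Δb = 6.8 m, d̄ = (1.00+1.26)/2 = 1.13, v̄ = (0.64+0.90)/2 = 0.77 → q = 6.8×1.13×0.77 = 5.917 m³/s
Panel 3-4: Δb = 2.7 m, d̄ = (1.26+1.00)/2 = 1.13, v̄ = (0.90+0.89)/2 = 0.895 → q = 2.7×1.13×0.895 = 2.731 m³/s
Panel 4-5: Δb = 2.9 m, d̄ = (1.00+0.61)/2 = 0.805, v̄ = (0.89+0.51)/2 = 0.7 → q = 2.9×0.805×0.7 = 1.634 m³/s
Panel 5-6: Δb = 1.5 m, d̄ = (0.61+0.34)/2 = 0.475, v̄ = (0.51+0.37)/2 = 0.44 → q = 1.5×0.475×0.44 = 0.3135 m³/s
Q = Σ q = 11.92 m³/s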